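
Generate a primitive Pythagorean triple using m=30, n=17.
(611, 1020, 1189)

Euclid's formula: a = m² - n², b = 2mn, c = m² + n²
m = 30, n = 17
a = 30² - 17² = 900 - 289 = 611
b = 2 × 30 × 17 = 1020
c = 30² + 17² = 900 + 289 = 1189
Verification: 611² + 1020² = 373321 + 1040400 = 1413721 = 1189² ✓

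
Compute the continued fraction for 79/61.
[1; 3, 2, 1, 1, 3]

Euclidean algorithm steps:
79 = 1 × 61 + 18
61 = 3 × 18 + 7
18 = 2 × 7 + 4
7 = 1 × 4 + 3
4 = 1 × 3 + 1
3 = 3 × 1 + 0
Continued fraction: [1; 3, 2, 1, 1, 3]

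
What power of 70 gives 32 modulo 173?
51

Baby-step giant-step with step n = ⌈√173⌉ = 14.
Baby steps 70^j mod 173 (j:value) for j=0..13: 0:1, 1:70, 2:56, 3:114, 4:22, 5:156, 6:21, 7:86, 8:138, 9:145, 10:116, 11:162, 12:95, 13:76.
Giant-step multiplier: 70^(-14) ≡ 70^(172-14) = 70^158 ≡ 4 (mod 173).
Giant steps γ_i = 32·4^i mod 173: γ_0=32, γ_1=128, γ_2=166, γ_3=145 (in table at j=9).
x = i·n + j = 3·14 + 9 = 51.
Check: 70^51 ≡ 32 (mod 173).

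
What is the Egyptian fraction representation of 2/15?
1/8 + 1/120

Greedy algorithm:
2/15: ceiling(15/2) = 8, use 1/8
1/120: ceiling(120/1) = 120, use 1/120
Result: 2/15 = 1/8 + 1/120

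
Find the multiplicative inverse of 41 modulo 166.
81

gcd(41, 166) = 1, so the inverse exists.
Extended Euclidean algorithm on (166, 41):
166 = 4 × 41 + 2  ⟹  2 = (1)·166 + (-4)·41
41 = 20 × 2 + 1  ⟹  1 = (-20)·166 + (81)·41
So (81)·41 ≡ 1 (mod 166), i.e. 41^(-1) ≡ 81 (mod 166).
Check: 41 × 81 = 3321 ≡ 1 (mod 166)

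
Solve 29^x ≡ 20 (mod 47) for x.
5

Baby-step giant-step with step n = ⌈√47⌉ = 7.
Baby steps 29^j mod 47 (j:value) for j=0..6: 0:1, 1:29, 2:42, 3:43, 4:25, 5:20, 6:16.
h = 20 is already in the table at j=5, so x = 5.
Check: 29^5 ≡ 20 (mod 47).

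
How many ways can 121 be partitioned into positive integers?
2056148051

p(n) counts ways to write n as a sum of positive integers (order ignored).
Euler's pentagonal recurrence: p(k) = p(k-1) + p(k-2) - p(k-5) - p(k-7) + p(k-12) + p(k-15) - ... (offsets j(3j∓1)/2, signs ++--, p(0)=1, p(<0)=0).
DP table for k = 0..120: p(0)=1, p(1)=1, p(2)=2, p(3)=3, p(4)=5, p(5)=7, p(6)=11, p(7)=15, p(8)=22, p(9)=30, p(10)=42, p(11)=56, p(12)=77, p(13)=101, p(14)=135, p(15)=176, p(16)=231, p(17)=297, p(18)=385, p(19)=490, p(20)=627, p(21)=792, p(22)=1002, p(23)=1255, p(24)=1575, p(25)=1958, p(26)=2436, p(27)=3010, p(28)=3718, p(29)=4565, p(30)=5604, p(31)=6842, p(32)=8349, p(33)=10143, p(34)=12310, p(35)=14883, p(36)=17977, p(37)=21637, p(38)=26015, p(39)=31185, p(40)=37338, p(41)=44583, p(42)=53174, p(43)=63261, p(44)=75175, p(45)=89134, p(46)=105558, p(47)=124754, p(48)=147273, p(49)=173525, p(50)=204226, p(51)=239943, p(52)=281589, p(53)=329931, p(54)=386155, p(55)=451276, p(56)=526823, p(57)=614154, p(58)=715220, p(59)=831820, p(60)=966467, p(61)=1121505, p(62)=1300156, p(63)=1505499, p(64)=1741630, p(65)=2012558, p(66)=2323520, p(67)=2679689, p(68)=3087735, p(69)=3554345, p(70)=4087968, p(71)=4697205, p(72)=5392783, p(73)=6185689, p(74)=7089500, p(75)=8118264, p(76)=9289091, p(77)=10619863, p(78)=12132164, p(79)=13848650, p(80)=15796476, p(81)=18004327, p(82)=20506255, p(83)=23338469, p(84)=26543660, p(85)=30167357, p(86)=34262962, p(87)=38887673, p(88)=44108109, p(89)=49995925, p(90)=56634173, p(91)=64112359, p(92)=72533807, p(93)=82010177, p(94)=92669720, p(95)=104651419, p(96)=118114304, p(97)=133230930, p(98)=150198136, p(99)=169229875, p(100)=190569292, p(101)=214481126, p(102)=241265379, p(103)=271248950, p(104)=304801365, p(105)=342325709, p(106)=384276336, p(107)=431149389, p(108)=483502844, p(109)=541946240, p(110)=607163746, p(111)=679903203, p(112)=761002156, p(113)=851376628, p(114)=952050665, p(115)=1064144451, p(116)=1188908248, p(117)=1327710076, p(118)=1482074143, p(119)=1653668665, p(120)=1844349560.
Final step: p(121) = p(120) + p(119) - p(116) - p(114) + p(109) + p(106) - p(99) - p(95) + p(86) + p(81) - p(70) - p(64) + p(51) + p(44) - p(29) - p(21) + p(4)
= 1844349560 + 1653668665 - 1188908248 - 952050665 + 541946240 + 384276336 - 169229875 - 104651419 + 34262962 + 18004327 - 4087968 - 1741630 + 239943 + 75175 - 4565 - 792 + 5
= 2056148051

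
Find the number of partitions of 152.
49686288421

p(n) counts ways to write n as a sum of positive integers (order ignored).
Euler's pentagonal recurrence: p(k) = p(k-1) + p(k-2) - p(k-5) - p(k-7) + p(k-12) + p(k-15) - ... (offsets j(3j∓1)/2, signs ++--, p(0)=1, p(<0)=0).
DP table for k = 0..151: p(0)=1, p(1)=1, p(2)=2, p(3)=3, p(4)=5, p(5)=7, p(6)=11, p(7)=15, p(8)=22, p(9)=30, p(10)=42, p(11)=56, p(12)=77, p(13)=101, p(14)=135, p(15)=176, p(16)=231, p(17)=297, p(18)=385, p(19)=490, p(20)=627, p(21)=792, p(22)=1002, p(23)=1255, p(24)=1575, p(25)=1958, p(26)=2436, p(27)=3010, p(28)=3718, p(29)=4565, p(30)=5604, p(31)=6842, p(32)=8349, p(33)=10143, p(34)=12310, p(35)=14883, p(36)=17977, p(37)=21637, p(38)=26015, p(39)=31185, p(40)=37338, p(41)=44583, p(42)=53174, p(43)=63261, p(44)=75175, p(45)=89134, p(46)=105558, p(47)=124754, p(48)=147273, p(49)=173525, p(50)=204226, p(51)=239943, p(52)=281589, p(53)=329931, p(54)=386155, p(55)=451276, p(56)=526823, p(57)=614154, p(58)=715220, p(59)=831820, p(60)=966467, p(61)=1121505, p(62)=1300156, p(63)=1505499, p(64)=1741630, p(65)=2012558, p(66)=2323520, p(67)=2679689, p(68)=3087735, p(69)=3554345, p(70)=4087968, p(71)=4697205, p(72)=5392783, p(73)=6185689, p(74)=7089500, p(75)=8118264, p(76)=9289091, p(77)=10619863, p(78)=12132164, p(79)=13848650, p(80)=15796476, p(81)=18004327, p(82)=20506255, p(83)=23338469, p(84)=26543660, p(85)=30167357, p(86)=34262962, p(87)=38887673, p(88)=44108109, p(89)=49995925, p(90)=56634173, p(91)=64112359, p(92)=72533807, p(93)=82010177, p(94)=92669720, p(95)=104651419, p(96)=118114304, p(97)=133230930, p(98)=150198136, p(99)=169229875, p(100)=190569292, p(101)=214481126, p(102)=241265379, p(103)=271248950, p(104)=304801365, p(105)=342325709, p(106)=384276336, p(107)=431149389, p(108)=483502844, p(109)=541946240, p(110)=607163746, p(111)=679903203, p(112)=761002156, p(113)=851376628, p(114)=952050665, p(115)=1064144451, p(116)=1188908248, p(117)=1327710076, p(118)=1482074143, p(119)=1653668665, p(120)=1844349560, p(121)=2056148051, p(122)=2291320912, p(123)=2552338241, p(124)=2841940500, p(125)=3163127352, p(126)=3519222692, p(127)=3913864295, p(128)=4351078600, p(129)=4835271870, p(130)=5371315400, p(131)=5964539504, p(132)=6620830889, p(133)=7346629512, p(134)=8149040695, p(135)=9035836076, p(136)=10015581680, p(137)=11097645016, p(138)=12292341831, p(139)=13610949895, p(140)=15065878135, p(141)=16670689208, p(142)=18440293320, p(143)=20390982757, p(144)=22540654445, p(145)=24908858009, p(146)=27517052599, p(147)=30388671978, p(148)=33549419497, p(149)=37027355200, p(150)=40853235313, p(151)=45060624582.
Final step: p(152) = p(151) + p(150) - p(147) - p(145) + p(140) + p(137) - p(130) - p(126) + p(117) + p(112) - p(101) - p(95) + p(82) + p(75) - p(60) - p(52) + p(35) + p(26) - p(7)
= 45060624582 + 40853235313 - 30388671978 - 24908858009 + 15065878135 + 11097645016 - 5371315400 - 3519222692 + 1327710076 + 761002156 - 214481126 - 104651419 + 20506255 + 8118264 - 966467 - 281589 + 14883 + 2436 - 15
= 49686288421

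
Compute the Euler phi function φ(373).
372

373 = 373
φ(n) = n × ∏(1 - 1/p) for each prime p dividing n
φ(373) = 373 × (1 - 1/373) = 372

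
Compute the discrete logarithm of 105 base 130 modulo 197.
36

Baby-step giant-step with step n = ⌈√197⌉ = 15.
Baby steps 130^j mod 197 (j:value) for j=0..14: 0:1, 1:130, 2:155, 3:56, 4:188, 5:12, 6:181, 7:87, 8:81, 9:89, 10:144, 11:5, 12:59, 13:184, 14:83.
Giant-step multiplier: 130^(-15) ≡ 130^(196-15) = 130^181 ≡ 35 (mod 197).
Giant steps γ_i = 105·35^i mod 197: γ_0=105, γ_1=129, γ_2=181 (in table at j=6).
x = i·n + j = 2·15 + 6 = 36.
Check: 130^36 ≡ 105 (mod 197).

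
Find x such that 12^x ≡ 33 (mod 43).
25

Baby-step giant-step with step n = ⌈√43⌉ = 7.
Baby steps 12^j mod 43 (j:value) for j=0..6: 0:1, 1:12, 2:15, 3:8, 4:10, 5:34, 6:21.
Giant-step multiplier: 12^(-7) ≡ 12^(42-7) = 12^35 ≡ 7 (mod 43).
Giant steps γ_i = 33·7^i mod 43: γ_0=33, γ_1=16, γ_2=26, γ_3=10 (in table at j=4).
x = i·n + j = 3·7 + 4 = 25.
Check: 12^25 ≡ 33 (mod 43).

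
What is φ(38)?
18

38 = 2 × 19
φ(n) = n × ∏(1 - 1/p) for each prime p dividing n
φ(38) = 38 × (1 - 1/2) × (1 - 1/19) = 18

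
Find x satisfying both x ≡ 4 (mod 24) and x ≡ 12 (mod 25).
412

Using Chinese Remainder Theorem:
M = 24 × 25 = 600
M1 = 25, M2 = 24
y1 = 25^(-1) mod 24 = 1
y2 = 24^(-1) mod 25 = 24
x = (4×25×1 + 12×24×24) mod 600 = 412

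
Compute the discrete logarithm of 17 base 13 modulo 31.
17

Baby-step giant-step with step n = ⌈√31⌉ = 6.
Baby steps 13^j mod 31 (j:value) for j=0..5: 0:1, 1:13, 2:14, 3:27, 4:10, 5:6.
Giant-step multiplier: 13^(-6) ≡ 13^(30-6) = 13^24 ≡ 2 (mod 31).
Giant steps γ_i = 17·2^i mod 31: γ_0=17, γ_1=3, γ_2=6 (in table at j=5).
x = i·n + j = 2·6 + 5 = 17.
Check: 13^17 ≡ 17 (mod 31).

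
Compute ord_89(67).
11

89 is prime, so ord(67) divides φ(89) = 88.
Divisors of 88: 1, 2, 4, 8, 11, 22, 44, 88.
Repeated squaring: 67^1 ≡ 67, 67^2 ≡ 39, 67^4 ≡ 8, 67^8 ≡ 64, 67^16 ≡ 2, 67^32 ≡ 4, 67^64 ≡ 16 (mod 89).
Test 67^d mod 89 for each divisor d in increasing order:
67^1 ≡ 67
67^2 ≡ 39
67^4 ≡ 8
67^8 ≡ 64
67^11 = 67^8·67^2·67^1 ≡ 1  ← first divisor giving 1
The order is 11.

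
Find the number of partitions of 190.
1667727404093

p(n) counts ways to write n as a sum of positive integers (order ignored).
Euler's pentagonal recurrence: p(k) = p(k-1) + p(k-2) - p(k-5) - p(k-7) + p(k-12) + p(k-15) - ... (offsets j(3j∓1)/2, signs ++--, p(0)=1, p(<0)=0).
DP table for k = 0..189: p(0)=1, p(1)=1, p(2)=2, p(3)=3, p(4)=5, p(5)=7, p(6)=11, p(7)=15, p(8)=22, p(9)=30, p(10)=42, p(11)=56, p(12)=77, p(13)=101, p(14)=135, p(15)=176, p(16)=231, p(17)=297, p(18)=385, p(19)=490, p(20)=627, p(21)=792, p(22)=1002, p(23)=1255, p(24)=1575, p(25)=1958, p(26)=2436, p(27)=3010, p(28)=3718, p(29)=4565, p(30)=5604, p(31)=6842, p(32)=8349, p(33)=10143, p(34)=12310, p(35)=14883, p(36)=17977, p(37)=21637, p(38)=26015, p(39)=31185, p(40)=37338, p(41)=44583, p(42)=53174, p(43)=63261, p(44)=75175, p(45)=89134, p(46)=105558, p(47)=124754, p(48)=147273, p(49)=173525, p(50)=204226, p(51)=239943, p(52)=281589, p(53)=329931, p(54)=386155, p(55)=451276, p(56)=526823, p(57)=614154, p(58)=715220, p(59)=831820, p(60)=966467, p(61)=1121505, p(62)=1300156, p(63)=1505499, p(64)=1741630, p(65)=2012558, p(66)=2323520, p(67)=2679689, p(68)=3087735, p(69)=3554345, p(70)=4087968, p(71)=4697205, p(72)=5392783, p(73)=6185689, p(74)=7089500, p(75)=8118264, p(76)=9289091, p(77)=10619863, p(78)=12132164, p(79)=13848650, p(80)=15796476, p(81)=18004327, p(82)=20506255, p(83)=23338469, p(84)=26543660, p(85)=30167357, p(86)=34262962, p(87)=38887673, p(88)=44108109, p(89)=49995925, p(90)=56634173, p(91)=64112359, p(92)=72533807, p(93)=82010177, p(94)=92669720, p(95)=104651419, p(96)=118114304, p(97)=133230930, p(98)=150198136, p(99)=169229875, p(100)=190569292, p(101)=214481126, p(102)=241265379, p(103)=271248950, p(104)=304801365, p(105)=342325709, p(106)=384276336, p(107)=431149389, p(108)=483502844, p(109)=541946240, p(110)=607163746, p(111)=679903203, p(112)=761002156, p(113)=851376628, p(114)=952050665, p(115)=1064144451, p(116)=1188908248, p(117)=1327710076, p(118)=1482074143, p(119)=1653668665, p(120)=1844349560, p(121)=2056148051, p(122)=2291320912, p(123)=2552338241, p(124)=2841940500, p(125)=3163127352, p(126)=3519222692, p(127)=3913864295, p(128)=4351078600, p(129)=4835271870, p(130)=5371315400, p(131)=5964539504, p(132)=6620830889, p(133)=7346629512, p(134)=8149040695, p(135)=9035836076, p(136)=10015581680, p(137)=11097645016, p(138)=12292341831, p(139)=13610949895, p(140)=15065878135, p(141)=16670689208, p(142)=18440293320, p(143)=20390982757, p(144)=22540654445, p(145)=24908858009, p(146)=27517052599, p(147)=30388671978, p(148)=33549419497, p(149)=37027355200, p(150)=40853235313, p(151)=45060624582, p(152)=49686288421, p(153)=54770336324, p(154)=60356673280, p(155)=66493182097, p(156)=73232243759, p(157)=80630964769, p(158)=88751778802, p(159)=97662728555, p(160)=107438159466, p(161)=118159068427, p(162)=129913904637, p(163)=142798995930, p(164)=156919475295, p(165)=172389800255, p(166)=189334822579, p(167)=207890420102, p(168)=228204732751, p(169)=250438925115, p(170)=274768617130, p(171)=301384802048, p(172)=330495499613, p(173)=362326859895, p(174)=397125074750, p(175)=435157697830, p(176)=476715857290, p(177)=522115831195, p(178)=571701605655, p(179)=625846753120, p(180)=684957390936, p(181)=749474411781, p(182)=819876908323, p(183)=896684817527, p(184)=980462880430, p(185)=1071823774337, p(186)=1171432692373, p(187)=1280011042268, p(188)=1398341745571, p(189)=1527273599625.
Final step: p(190) = p(189) + p(188) - p(185) - p(183) + p(178) + p(175) - p(168) - p(164) + p(155) + p(150) - p(139) - p(133) + p(120) + p(113) - p(98) - p(90) + p(73) + p(64) - p(45) - p(35) + p(14) + p(3)
= 1527273599625 + 1398341745571 - 1071823774337 - 896684817527 + 571701605655 + 435157697830 - 228204732751 - 156919475295 + 66493182097 + 40853235313 - 13610949895 - 7346629512 + 1844349560 + 851376628 - 150198136 - 56634173 + 6185689 + 1741630 - 89134 - 14883 + 135 + 3
= 1667727404093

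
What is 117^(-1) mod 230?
173

gcd(117, 230) = 1, so the inverse exists.
Extended Euclidean algorithm on (230, 117):
230 = 1 × 117 + 113  ⟹  113 = (1)·230 + (-1)·117
117 = 1 × 113 + 4  ⟹  4 = (-1)·230 + (2)·117
113 = 28 × 4 + 1  ⟹  1 = (29)·230 + (-57)·117
So (-57)·117 ≡ 1 (mod 230), i.e. 117^(-1) ≡ -57 ≡ 173 (mod 230).
Check: 117 × 173 = 20241 ≡ 1 (mod 230)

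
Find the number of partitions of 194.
2366022741845

p(n) counts ways to write n as a sum of positive integers (order ignored).
Euler's pentagonal recurrence: p(k) = p(k-1) + p(k-2) - p(k-5) - p(k-7) + p(k-12) + p(k-15) - ... (offsets j(3j∓1)/2, signs ++--, p(0)=1, p(<0)=0).
DP table for k = 0..193: p(0)=1, p(1)=1, p(2)=2, p(3)=3, p(4)=5, p(5)=7, p(6)=11, p(7)=15, p(8)=22, p(9)=30, p(10)=42, p(11)=56, p(12)=77, p(13)=101, p(14)=135, p(15)=176, p(16)=231, p(17)=297, p(18)=385, p(19)=490, p(20)=627, p(21)=792, p(22)=1002, p(23)=1255, p(24)=1575, p(25)=1958, p(26)=2436, p(27)=3010, p(28)=3718, p(29)=4565, p(30)=5604, p(31)=6842, p(32)=8349, p(33)=10143, p(34)=12310, p(35)=14883, p(36)=17977, p(37)=21637, p(38)=26015, p(39)=31185, p(40)=37338, p(41)=44583, p(42)=53174, p(43)=63261, p(44)=75175, p(45)=89134, p(46)=105558, p(47)=124754, p(48)=147273, p(49)=173525, p(50)=204226, p(51)=239943, p(52)=281589, p(53)=329931, p(54)=386155, p(55)=451276, p(56)=526823, p(57)=614154, p(58)=715220, p(59)=831820, p(60)=966467, p(61)=1121505, p(62)=1300156, p(63)=1505499, p(64)=1741630, p(65)=2012558, p(66)=2323520, p(67)=2679689, p(68)=3087735, p(69)=3554345, p(70)=4087968, p(71)=4697205, p(72)=5392783, p(73)=6185689, p(74)=7089500, p(75)=8118264, p(76)=9289091, p(77)=10619863, p(78)=12132164, p(79)=13848650, p(80)=15796476, p(81)=18004327, p(82)=20506255, p(83)=23338469, p(84)=26543660, p(85)=30167357, p(86)=34262962, p(87)=38887673, p(88)=44108109, p(89)=49995925, p(90)=56634173, p(91)=64112359, p(92)=72533807, p(93)=82010177, p(94)=92669720, p(95)=104651419, p(96)=118114304, p(97)=133230930, p(98)=150198136, p(99)=169229875, p(100)=190569292, p(101)=214481126, p(102)=241265379, p(103)=271248950, p(104)=304801365, p(105)=342325709, p(106)=384276336, p(107)=431149389, p(108)=483502844, p(109)=541946240, p(110)=607163746, p(111)=679903203, p(112)=761002156, p(113)=851376628, p(114)=952050665, p(115)=1064144451, p(116)=1188908248, p(117)=1327710076, p(118)=1482074143, p(119)=1653668665, p(120)=1844349560, p(121)=2056148051, p(122)=2291320912, p(123)=2552338241, p(124)=2841940500, p(125)=3163127352, p(126)=3519222692, p(127)=3913864295, p(128)=4351078600, p(129)=4835271870, p(130)=5371315400, p(131)=5964539504, p(132)=6620830889, p(133)=7346629512, p(134)=8149040695, p(135)=9035836076, p(136)=10015581680, p(137)=11097645016, p(138)=12292341831, p(139)=13610949895, p(140)=15065878135, p(141)=16670689208, p(142)=18440293320, p(143)=20390982757, p(144)=22540654445, p(145)=24908858009, p(146)=27517052599, p(147)=30388671978, p(148)=33549419497, p(149)=37027355200, p(150)=40853235313, p(151)=45060624582, p(152)=49686288421, p(153)=54770336324, p(154)=60356673280, p(155)=66493182097, p(156)=73232243759, p(157)=80630964769, p(158)=88751778802, p(159)=97662728555, p(160)=107438159466, p(161)=118159068427, p(162)=129913904637, p(163)=142798995930, p(164)=156919475295, p(165)=172389800255, p(166)=189334822579, p(167)=207890420102, p(168)=228204732751, p(169)=250438925115, p(170)=274768617130, p(171)=301384802048, p(172)=330495499613, p(173)=362326859895, p(174)=397125074750, p(175)=435157697830, p(176)=476715857290, p(177)=522115831195, p(178)=571701605655, p(179)=625846753120, p(180)=684957390936, p(181)=749474411781, p(182)=819876908323, p(183)=896684817527, p(184)=980462880430, p(185)=1071823774337, p(186)=1171432692373, p(187)=1280011042268, p(188)=1398341745571, p(189)=1527273599625, p(190)=1667727404093, p(191)=1820701100652, p(192)=1987276856363, p(193)=2168627105469.
Final step: p(194) = p(193) + p(192) - p(189) - p(187) + p(182) + p(179) - p(172) - p(168) + p(159) + p(154) - p(143) - p(137) + p(124) + p(117) - p(102) - p(94) + p(77) + p(68) - p(49) - p(39) + p(18) + p(7)
= 2168627105469 + 1987276856363 - 1527273599625 - 1280011042268 + 819876908323 + 625846753120 - 330495499613 - 228204732751 + 97662728555 + 60356673280 - 20390982757 - 11097645016 + 2841940500 + 1327710076 - 241265379 - 92669720 + 10619863 + 3087735 - 173525 - 31185 + 385 + 15
= 2366022741845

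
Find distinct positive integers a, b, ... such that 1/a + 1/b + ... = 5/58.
1/12 + 1/348

Greedy algorithm:
5/58: ceiling(58/5) = 12, use 1/12
1/348: ceiling(348/1) = 348, use 1/348
Result: 5/58 = 1/12 + 1/348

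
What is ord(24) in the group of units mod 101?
25

101 is prime, so ord(24) divides φ(101) = 100.
Divisors of 100: 1, 2, 4, 5, 10, 20, 25, 50, 100.
Repeated squaring: 24^1 ≡ 24, 24^2 ≡ 71, 24^4 ≡ 92, 24^8 ≡ 81, 24^16 ≡ 97, 24^32 ≡ 16, 24^64 ≡ 54 (mod 101).
Test 24^d mod 101 for each divisor d in increasing order:
24^1 ≡ 24
24^2 ≡ 71
24^4 ≡ 92
24^5 = 24^4·24^1 ≡ 87
24^10 = 24^8·24^2 ≡ 95
24^20 = 24^16·24^4 ≡ 36
24^25 = 24^16·24^8·24^1 ≡ 1  ← first divisor giving 1
The order is 25.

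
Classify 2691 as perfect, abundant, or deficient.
deficient

Proper divisors of 2691: sum = 1 + 3 + 9 + 13 + 23 + 39 + 69 + 117 + 207 + 299 + 897 = 1677
Since 1677 < 2691, 2691 is deficient.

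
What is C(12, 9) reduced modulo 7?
3

Using Lucas' theorem:
Write n=12 and k=9 in base 7:
n in base 7: [1, 5]
k in base 7: [1, 2]
C(12,9) mod 7 = ∏ C(n_i, k_i) mod 7
Digit binomials (mod 7): C(1,1) = 1; C(5,2) = 10 ≡ 3
Product: 1 × 3 = 3 ≡ 3 (mod 7)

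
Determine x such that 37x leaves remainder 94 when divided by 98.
x ≡ 82 (mod 98)

gcd(37, 98) = 1, which divides 94, so solutions exist.
Find 37^(-1) mod 98 by the extended Euclidean algorithm:
98 = 2 × 37 + 24  ⟹  24 = (1)·98 + (-2)·37
37 = 1 × 24 + 13  ⟹  13 = (-1)·98 + (3)·37
24 = 1 × 13 + 11  ⟹  11 = (2)·98 + (-5)·37
13 = 1 × 11 + 2  ⟹  2 = (-3)·98 + (8)·37
11 = 5 × 2 + 1  ⟹  1 = (17)·98 + (-45)·37
So (-45)·37 ≡ 1 (mod 98), i.e. 37^(-1) ≡ -45 ≡ 53 (mod 98).
x ≡ 53 × 94 = 4982 ≡ 82 (mod 98).
Check: 37 × 82 = 3034 ≡ 94 (mod 98).
Unique solution: x ≡ 82 (mod 98)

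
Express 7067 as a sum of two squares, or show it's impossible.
Not possible

Factorization: 7067 = 37 × 191
By Fermat: n is sum of two squares iff every prime p ≡ 3 (mod 4) appears to even power.
Prime(s) ≡ 3 (mod 4) with odd exponent: [(191, 1)]
Therefore 7067 cannot be expressed as a² + b².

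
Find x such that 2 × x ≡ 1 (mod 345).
173

gcd(2, 345) = 1, so the inverse exists.
Extended Euclidean algorithm on (345, 2):
345 = 172 × 2 + 1  ⟹  1 = (1)·345 + (-172)·2
So (-172)·2 ≡ 1 (mod 345), i.e. 2^(-1) ≡ -172 ≡ 173 (mod 345).
Check: 2 × 173 = 346 ≡ 1 (mod 345)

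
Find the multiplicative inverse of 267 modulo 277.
83

gcd(267, 277) = 1, so the inverse exists.
Extended Euclidean algorithm on (277, 267):
277 = 1 × 267 + 10  ⟹  10 = (1)·277 + (-1)·267
267 = 26 × 10 + 7  ⟹  7 = (-26)·277 + (27)·267
10 = 1 × 7 + 3  ⟹  3 = (27)·277 + (-28)·267
7 = 2 × 3 + 1  ⟹  1 = (-80)·277 + (83)·267
So (83)·267 ≡ 1 (mod 277), i.e. 267^(-1) ≡ 83 (mod 277).
Check: 267 × 83 = 22161 ≡ 1 (mod 277)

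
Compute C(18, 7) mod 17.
0

Using Lucas' theorem:
Write n=18 and k=7 in base 17:
n in base 17: [1, 1]
k in base 17: [0, 7]
C(18,7) mod 17 = ∏ C(n_i, k_i) mod 17
Digit binomials (mod 17): C(1,0) = 1; C(1,7) = 0 (k_i > n_i)
Product: 1 × 0 = 0 ≡ 0 (mod 17)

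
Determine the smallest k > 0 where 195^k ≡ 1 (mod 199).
198

199 is prime, so ord(195) divides φ(199) = 198.
Divisors of 198: 1, 2, 3, 6, 9, 11, 18, 22, 33, 66, 99, 198.
Repeated squaring: 195^1 ≡ 195, 195^2 ≡ 16, 195^4 ≡ 57, 195^8 ≡ 65, 195^16 ≡ 46, 195^32 ≡ 126, 195^64 ≡ 155, 195^128 ≡ 145 (mod 199).
Test 195^d mod 199 for each divisor d in increasing order:
195^1 ≡ 195
195^2 ≡ 16
195^3 = 195^2·195^1 ≡ 135
195^6 = 195^4·195^2 ≡ 116
195^9 = 195^8·195^1 ≡ 138
195^11 = 195^8·195^2·195^1 ≡ 19
195^18 = 195^16·195^2 ≡ 139
195^22 = 195^16·195^4·195^2 ≡ 162
195^33 = 195^32·195^1 ≡ 93
195^66 = 195^64·195^2 ≡ 92
195^99 = 195^64·195^32·195^2·195^1 ≡ 198
195^198 = 195^128·195^64·195^4·195^2 ≡ 1  ← first divisor giving 1
The order is 198.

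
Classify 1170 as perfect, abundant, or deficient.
abundant

Proper divisors of 1170: sum = 1 + 2 + 3 + 5 + 6 + 9 + 10 + 13 + ... + 195 + 234 + 390 + 585 (23 divisors) = 2106
Since 2106 > 1170, 1170 is abundant.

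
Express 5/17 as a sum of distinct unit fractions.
1/4 + 1/23 + 1/1564

Greedy algorithm:
5/17: ceiling(17/5) = 4, use 1/4
3/68: ceiling(68/3) = 23, use 1/23
1/1564: ceiling(1564/1) = 1564, use 1/1564
Result: 5/17 = 1/4 + 1/23 + 1/1564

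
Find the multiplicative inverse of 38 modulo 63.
5

gcd(38, 63) = 1, so the inverse exists.
Extended Euclidean algorithm on (63, 38):
63 = 1 × 38 + 25  ⟹  25 = (1)·63 + (-1)·38
38 = 1 × 25 + 13  ⟹  13 = (-1)·63 + (2)·38
25 = 1 × 13 + 12  ⟹  12 = (2)·63 + (-3)·38
13 = 1 × 12 + 1  ⟹  1 = (-3)·63 + (5)·38
So (5)·38 ≡ 1 (mod 63), i.e. 38^(-1) ≡ 5 (mod 63).
Check: 38 × 5 = 190 ≡ 1 (mod 63)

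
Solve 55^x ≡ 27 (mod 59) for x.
46

Baby-step giant-step with step n = ⌈√59⌉ = 8.
Baby steps 55^j mod 59 (j:value) for j=0..7: 0:1, 1:55, 2:16, 3:54, 4:20, 5:38, 6:25, 7:18.
Giant-step multiplier: 55^(-8) ≡ 55^(58-8) = 55^50 ≡ 9 (mod 59).
Giant steps γ_i = 27·9^i mod 59: γ_0=27, γ_1=7, γ_2=4, γ_3=36, γ_4=29, γ_5=25 (in table at j=6).
x = i·n + j = 5·8 + 6 = 46.
Check: 55^46 ≡ 27 (mod 59).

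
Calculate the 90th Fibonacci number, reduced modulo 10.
0

Matrix identity: Q^n = [[F_(n+1), F_n], [F_n, F_(n-1)]] with Q = [[1,1],[1,0]].
n = 90 = 1011010₂. Square-and-multiply, entries mod 10:
Q^1 = [[1,1],[1,0]]
Q^2 = (Q^1)² = [[2,1],[1,1]]
Q^5 = (Q^2)²·Q = [[8,5],[5,3]]
Q^11 = (Q^5)²·Q = [[4,9],[9,5]]
Q^22 = (Q^11)² = [[7,1],[1,6]]
Q^45 = (Q^22)²·Q = [[3,0],[0,3]]
Q^90 = (Q^45)² = [[9,0],[0,9]]
F_90 mod 10 = Q^90[0][1] = 0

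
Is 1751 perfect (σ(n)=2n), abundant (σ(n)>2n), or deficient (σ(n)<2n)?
deficient

Proper divisors of 1751: sum = 1 + 17 + 103 = 121
Since 121 < 1751, 1751 is deficient.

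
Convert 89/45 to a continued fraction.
[1; 1, 44]

Euclidean algorithm steps:
89 = 1 × 45 + 44
45 = 1 × 44 + 1
44 = 44 × 1 + 0
Continued fraction: [1; 1, 44]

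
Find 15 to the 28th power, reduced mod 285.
270

Repeated squaring. Binary of 28 = 11100.
15^1 ≡ 15 (mod 285); 15^2 ≡ 225 (mod 285); 15^4 ≡ 180 (mod 285); 15^8 ≡ 195 (mod 285); 15^16 ≡ 120 (mod 285)
15^28 = 15^4 × 15^8 × 15^16 ≡ 270 (mod 285)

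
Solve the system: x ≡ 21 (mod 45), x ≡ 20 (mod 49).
1686

Using Chinese Remainder Theorem:
M = 45 × 49 = 2205
M1 = 49, M2 = 45
y1 = 49^(-1) mod 45 = 34
y2 = 45^(-1) mod 49 = 12
x = (21×49×34 + 20×45×12) mod 2205 = 1686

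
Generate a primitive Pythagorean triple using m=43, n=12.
(1705, 1032, 1993)

Euclid's formula: a = m² - n², b = 2mn, c = m² + n²
m = 43, n = 12
a = 43² - 12² = 1849 - 144 = 1705
b = 2 × 43 × 12 = 1032
c = 43² + 12² = 1849 + 144 = 1993
Verification: 1705² + 1032² = 2907025 + 1065024 = 3972049 = 1993² ✓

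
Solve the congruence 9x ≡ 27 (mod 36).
x ≡ 3 (mod 4)

gcd(9, 36) = 9, which divides 27, so solutions exist.
Divide through by 9: x ≡ 3 (mod 4).
The coefficient of x is now 1, so x ≡ 3 (mod 4).
Check: 9 × 3 = 27 ≡ 27 (mod 36).
x ≡ 3 (mod 4), giving 9 solutions mod 36.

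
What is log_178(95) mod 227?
147

Baby-step giant-step with step n = ⌈√227⌉ = 16.
Baby steps 178^j mod 227 (j:value) for j=0..15: 0:1, 1:178, 2:131, 3:164, 4:136, 5:146, 6:110, 7:58, 8:109, 9:107, 10:205, 11:170, 12:69, 13:24, 14:186, 15:193.
Giant-step multiplier: 178^(-16) ≡ 178^(226-16) = 178^210 ≡ 171 (mod 227).
Giant steps γ_i = 95·171^i mod 227: γ_0=95, γ_1=128, γ_2=96, γ_3=72, γ_4=54, γ_5=154, γ_6=2, γ_7=115, γ_8=143, γ_9=164 (in table at j=3).
x = i·n + j = 9·16 + 3 = 147.
Check: 178^147 ≡ 95 (mod 227).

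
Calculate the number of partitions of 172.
330495499613

p(n) counts ways to write n as a sum of positive integers (order ignored).
Euler's pentagonal recurrence: p(k) = p(k-1) + p(k-2) - p(k-5) - p(k-7) + p(k-12) + p(k-15) - ... (offsets j(3j∓1)/2, signs ++--, p(0)=1, p(<0)=0).
DP table for k = 0..171: p(0)=1, p(1)=1, p(2)=2, p(3)=3, p(4)=5, p(5)=7, p(6)=11, p(7)=15, p(8)=22, p(9)=30, p(10)=42, p(11)=56, p(12)=77, p(13)=101, p(14)=135, p(15)=176, p(16)=231, p(17)=297, p(18)=385, p(19)=490, p(20)=627, p(21)=792, p(22)=1002, p(23)=1255, p(24)=1575, p(25)=1958, p(26)=2436, p(27)=3010, p(28)=3718, p(29)=4565, p(30)=5604, p(31)=6842, p(32)=8349, p(33)=10143, p(34)=12310, p(35)=14883, p(36)=17977, p(37)=21637, p(38)=26015, p(39)=31185, p(40)=37338, p(41)=44583, p(42)=53174, p(43)=63261, p(44)=75175, p(45)=89134, p(46)=105558, p(47)=124754, p(48)=147273, p(49)=173525, p(50)=204226, p(51)=239943, p(52)=281589, p(53)=329931, p(54)=386155, p(55)=451276, p(56)=526823, p(57)=614154, p(58)=715220, p(59)=831820, p(60)=966467, p(61)=1121505, p(62)=1300156, p(63)=1505499, p(64)=1741630, p(65)=2012558, p(66)=2323520, p(67)=2679689, p(68)=3087735, p(69)=3554345, p(70)=4087968, p(71)=4697205, p(72)=5392783, p(73)=6185689, p(74)=7089500, p(75)=8118264, p(76)=9289091, p(77)=10619863, p(78)=12132164, p(79)=13848650, p(80)=15796476, p(81)=18004327, p(82)=20506255, p(83)=23338469, p(84)=26543660, p(85)=30167357, p(86)=34262962, p(87)=38887673, p(88)=44108109, p(89)=49995925, p(90)=56634173, p(91)=64112359, p(92)=72533807, p(93)=82010177, p(94)=92669720, p(95)=104651419, p(96)=118114304, p(97)=133230930, p(98)=150198136, p(99)=169229875, p(100)=190569292, p(101)=214481126, p(102)=241265379, p(103)=271248950, p(104)=304801365, p(105)=342325709, p(106)=384276336, p(107)=431149389, p(108)=483502844, p(109)=541946240, p(110)=607163746, p(111)=679903203, p(112)=761002156, p(113)=851376628, p(114)=952050665, p(115)=1064144451, p(116)=1188908248, p(117)=1327710076, p(118)=1482074143, p(119)=1653668665, p(120)=1844349560, p(121)=2056148051, p(122)=2291320912, p(123)=2552338241, p(124)=2841940500, p(125)=3163127352, p(126)=3519222692, p(127)=3913864295, p(128)=4351078600, p(129)=4835271870, p(130)=5371315400, p(131)=5964539504, p(132)=6620830889, p(133)=7346629512, p(134)=8149040695, p(135)=9035836076, p(136)=10015581680, p(137)=11097645016, p(138)=12292341831, p(139)=13610949895, p(140)=15065878135, p(141)=16670689208, p(142)=18440293320, p(143)=20390982757, p(144)=22540654445, p(145)=24908858009, p(146)=27517052599, p(147)=30388671978, p(148)=33549419497, p(149)=37027355200, p(150)=40853235313, p(151)=45060624582, p(152)=49686288421, p(153)=54770336324, p(154)=60356673280, p(155)=66493182097, p(156)=73232243759, p(157)=80630964769, p(158)=88751778802, p(159)=97662728555, p(160)=107438159466, p(161)=118159068427, p(162)=129913904637, p(163)=142798995930, p(164)=156919475295, p(165)=172389800255, p(166)=189334822579, p(167)=207890420102, p(168)=228204732751, p(169)=250438925115, p(170)=274768617130, p(171)=301384802048.
Final step: p(172) = p(171) + p(170) - p(167) - p(165) + p(160) + p(157) - p(150) - p(146) + p(137) + p(132) - p(121) - p(115) + p(102) + p(95) - p(80) - p(72) + p(55) + p(46) - p(27) - p(17)
= 301384802048 + 274768617130 - 207890420102 - 172389800255 + 107438159466 + 80630964769 - 40853235313 - 27517052599 + 11097645016 + 6620830889 - 2056148051 - 1064144451 + 241265379 + 104651419 - 15796476 - 5392783 + 451276 + 105558 - 3010 - 297
= 330495499613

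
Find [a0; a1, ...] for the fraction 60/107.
[0; 1, 1, 3, 1, 1, 1, 1, 2]

Euclidean algorithm steps:
60 = 0 × 107 + 60
107 = 1 × 60 + 47
60 = 1 × 47 + 13
47 = 3 × 13 + 8
13 = 1 × 8 + 5
8 = 1 × 5 + 3
5 = 1 × 3 + 2
3 = 1 × 2 + 1
2 = 2 × 1 + 0
Continued fraction: [0; 1, 1, 3, 1, 1, 1, 1, 2]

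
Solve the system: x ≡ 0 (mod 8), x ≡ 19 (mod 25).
144

Using Chinese Remainder Theorem:
M = 8 × 25 = 200
M1 = 25, M2 = 8
y1 = 25^(-1) mod 8 = 1
y2 = 8^(-1) mod 25 = 22
x = (0×25×1 + 19×8×22) mod 200 = 144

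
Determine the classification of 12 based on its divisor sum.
abundant

Proper divisors of 12: sum = 1 + 2 + 3 + 4 + 6 = 16
Since 16 > 12, 12 is abundant.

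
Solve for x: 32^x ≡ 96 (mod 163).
86

Baby-step giant-step with step n = ⌈√163⌉ = 13.
Baby steps 32^j mod 163 (j:value) for j=0..12: 0:1, 1:32, 2:46, 3:5, 4:160, 5:67, 6:25, 7:148, 8:9, 9:125, 10:88, 11:45, 12:136.
Giant-step multiplier: 32^(-13) ≡ 32^(162-13) = 32^149 ≡ 153 (mod 163).
Giant steps γ_i = 96·153^i mod 163: γ_0=96, γ_1=18, γ_2=146, γ_3=7, γ_4=93, γ_5=48, γ_6=9 (in table at j=8).
x = i·n + j = 6·13 + 8 = 86.
Check: 32^86 ≡ 96 (mod 163).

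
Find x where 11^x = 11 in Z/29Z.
1

Baby-step giant-step with step n = ⌈√29⌉ = 6.
Baby steps 11^j mod 29 (j:value) for j=0..5: 0:1, 1:11, 2:5, 3:26, 4:25, 5:14.
h = 11 is already in the table at j=1, so x = 1.
Check: 11^1 ≡ 11 (mod 29).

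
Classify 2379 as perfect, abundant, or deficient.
deficient

Proper divisors of 2379: sum = 1 + 3 + 13 + 39 + 61 + 183 + 793 = 1093
Since 1093 < 2379, 2379 is deficient.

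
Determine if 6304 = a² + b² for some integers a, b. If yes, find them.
52² + 60² (a=52, b=60)

Factorization: 6304 = 2^5 × 197
By Fermat: n is sum of two squares iff every prime p ≡ 3 (mod 4) appears to even power.
All primes ≡ 3 (mod 4) appear to even power.
Search a = 0, 1, 2, … for 6304 - a² a perfect square: first hit at a = 52: 6304 - 2704 = 3600 = 60².
6304 = 52² + 60² = 2704 + 3600 ✓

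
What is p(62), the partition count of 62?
1300156

p(n) counts ways to write n as a sum of positive integers (order ignored).
Euler's pentagonal recurrence: p(k) = p(k-1) + p(k-2) - p(k-5) - p(k-7) + p(k-12) + p(k-15) - ... (offsets j(3j∓1)/2, signs ++--, p(0)=1, p(<0)=0).
DP table for k = 0..61: p(0)=1, p(1)=1, p(2)=2, p(3)=3, p(4)=5, p(5)=7, p(6)=11, p(7)=15, p(8)=22, p(9)=30, p(10)=42, p(11)=56, p(12)=77, p(13)=101, p(14)=135, p(15)=176, p(16)=231, p(17)=297, p(18)=385, p(19)=490, p(20)=627, p(21)=792, p(22)=1002, p(23)=1255, p(24)=1575, p(25)=1958, p(26)=2436, p(27)=3010, p(28)=3718, p(29)=4565, p(30)=5604, p(31)=6842, p(32)=8349, p(33)=10143, p(34)=12310, p(35)=14883, p(36)=17977, p(37)=21637, p(38)=26015, p(39)=31185, p(40)=37338, p(41)=44583, p(42)=53174, p(43)=63261, p(44)=75175, p(45)=89134, p(46)=105558, p(47)=124754, p(48)=147273, p(49)=173525, p(50)=204226, p(51)=239943, p(52)=281589, p(53)=329931, p(54)=386155, p(55)=451276, p(56)=526823, p(57)=614154, p(58)=715220, p(59)=831820, p(60)=966467, p(61)=1121505.
Final step: p(62) = p(61) + p(60) - p(57) - p(55) + p(50) + p(47) - p(40) - p(36) + p(27) + p(22) - p(11) - p(5)
= 1121505 + 966467 - 614154 - 451276 + 204226 + 124754 - 37338 - 17977 + 3010 + 1002 - 56 - 7
= 1300156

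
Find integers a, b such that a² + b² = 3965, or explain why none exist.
11² + 62² (a=11, b=62)

Factorization: 3965 = 5 × 13 × 61
By Fermat: n is sum of two squares iff every prime p ≡ 3 (mod 4) appears to even power.
All primes ≡ 3 (mod 4) appear to even power.
Search a = 0, 1, 2, … for 3965 - a² a perfect square: first hit at a = 11: 3965 - 121 = 3844 = 62².
3965 = 11² + 62² = 121 + 3844 ✓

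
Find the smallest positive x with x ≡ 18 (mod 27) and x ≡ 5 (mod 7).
180

Using Chinese Remainder Theorem:
M = 27 × 7 = 189
M1 = 7, M2 = 27
y1 = 7^(-1) mod 27 = 4
y2 = 27^(-1) mod 7 = 6
x = (18×7×4 + 5×27×6) mod 189 = 180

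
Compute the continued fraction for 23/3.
[7; 1, 2]

Euclidean algorithm steps:
23 = 7 × 3 + 2
3 = 1 × 2 + 1
2 = 2 × 1 + 0
Continued fraction: [7; 1, 2]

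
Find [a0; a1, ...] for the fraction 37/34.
[1; 11, 3]

Euclidean algorithm steps:
37 = 1 × 34 + 3
34 = 11 × 3 + 1
3 = 3 × 1 + 0
Continued fraction: [1; 11, 3]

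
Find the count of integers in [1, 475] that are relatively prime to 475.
360

475 = 5^2 × 19
φ(n) = n × ∏(1 - 1/p) for each prime p dividing n
φ(475) = 475 × (1 - 1/5) × (1 - 1/19) = 360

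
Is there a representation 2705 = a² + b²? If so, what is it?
1² + 52² (a=1, b=52)

Factorization: 2705 = 5 × 541
By Fermat: n is sum of two squares iff every prime p ≡ 3 (mod 4) appears to even power.
All primes ≡ 3 (mod 4) appear to even power.
Search a = 0, 1, 2, … for 2705 - a² a perfect square: first hit at a = 1: 2705 - 1 = 2704 = 52².
2705 = 1² + 52² = 1 + 2704 ✓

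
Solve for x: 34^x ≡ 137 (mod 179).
15

Baby-step giant-step with step n = ⌈√179⌉ = 14.
Baby steps 34^j mod 179 (j:value) for j=0..13: 0:1, 1:34, 2:82, 3:103, 4:101, 5:33, 6:48, 7:21, 8:177, 9:111, 10:15, 11:152, 12:156, 13:113.
Giant-step multiplier: 34^(-14) ≡ 34^(178-14) = 34^164 ≡ 110 (mod 179).
Giant steps γ_i = 137·110^i mod 179: γ_0=137, γ_1=34 (in table at j=1).
x = i·n + j = 1·14 + 1 = 15.
Check: 34^15 ≡ 137 (mod 179).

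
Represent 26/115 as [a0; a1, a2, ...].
[0; 4, 2, 2, 1, 3]

Euclidean algorithm steps:
26 = 0 × 115 + 26
115 = 4 × 26 + 11
26 = 2 × 11 + 4
11 = 2 × 4 + 3
4 = 1 × 3 + 1
3 = 3 × 1 + 0
Continued fraction: [0; 4, 2, 2, 1, 3]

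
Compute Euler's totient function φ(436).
216

436 = 2^2 × 109
φ(n) = n × ∏(1 - 1/p) for each prime p dividing n
φ(436) = 436 × (1 - 1/2) × (1 - 1/109) = 216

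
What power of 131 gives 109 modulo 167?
93

Baby-step giant-step with step n = ⌈√167⌉ = 13.
Baby steps 131^j mod 167 (j:value) for j=0..12: 0:1, 1:131, 2:127, 3:104, 4:97, 5:15, 6:128, 7:68, 8:57, 9:119, 10:58, 11:83, 12:18.
Giant-step multiplier: 131^(-13) ≡ 131^(166-13) = 131^153 ≡ 142 (mod 167).
Giant steps γ_i = 109·142^i mod 167: γ_0=109, γ_1=114, γ_2=156, γ_3=108, γ_4=139, γ_5=32, γ_6=35, γ_7=127 (in table at j=2).
x = i·n + j = 7·13 + 2 = 93.
Check: 131^93 ≡ 109 (mod 167).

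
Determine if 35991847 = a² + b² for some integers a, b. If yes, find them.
Not possible

Factorization: 35991847 = 73 × 79^3
By Fermat: n is sum of two squares iff every prime p ≡ 3 (mod 4) appears to even power.
Prime(s) ≡ 3 (mod 4) with odd exponent: [(79, 3)]
Therefore 35991847 cannot be expressed as a² + b².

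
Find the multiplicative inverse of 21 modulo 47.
9

gcd(21, 47) = 1, so the inverse exists.
Extended Euclidean algorithm on (47, 21):
47 = 2 × 21 + 5  ⟹  5 = (1)·47 + (-2)·21
21 = 4 × 5 + 1  ⟹  1 = (-4)·47 + (9)·21
So (9)·21 ≡ 1 (mod 47), i.e. 21^(-1) ≡ 9 (mod 47).
Check: 21 × 9 = 189 ≡ 1 (mod 47)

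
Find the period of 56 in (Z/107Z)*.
53

107 is prime, so ord(56) divides φ(107) = 106.
Divisors of 106: 1, 2, 53, 106.
Repeated squaring: 56^1 ≡ 56, 56^2 ≡ 33, 56^4 ≡ 19, 56^8 ≡ 40, 56^16 ≡ 102, 56^32 ≡ 25, 56^64 ≡ 90 (mod 107).
Test 56^d mod 107 for each divisor d in increasing order:
56^1 ≡ 56
56^2 ≡ 33
56^53 = 56^32·56^16·56^4·56^1 ≡ 1  ← first divisor giving 1
The order is 53.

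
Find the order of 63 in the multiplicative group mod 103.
51

103 is prime, so ord(63) divides φ(103) = 102.
Divisors of 102: 1, 2, 3, 6, 17, 34, 51, 102.
Repeated squaring: 63^1 ≡ 63, 63^2 ≡ 55, 63^4 ≡ 38, 63^8 ≡ 2, 63^16 ≡ 4, 63^32 ≡ 16, 63^64 ≡ 50 (mod 103).
Test 63^d mod 103 for each divisor d in increasing order:
63^1 ≡ 63
63^2 ≡ 55
63^3 = 63^2·63^1 ≡ 66
63^6 = 63^4·63^2 ≡ 30
63^17 = 63^16·63^1 ≡ 46
63^34 = 63^32·63^2 ≡ 56
63^51 = 63^32·63^16·63^2·63^1 ≡ 1  ← first divisor giving 1
The order is 51.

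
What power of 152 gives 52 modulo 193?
119

Baby-step giant-step with step n = ⌈√193⌉ = 14.
Baby steps 152^j mod 193 (j:value) for j=0..13: 0:1, 1:152, 2:137, 3:173, 4:48, 5:155, 6:14, 7:5, 8:181, 9:106, 10:93, 11:47, 12:3, 13:70.
Giant-step multiplier: 152^(-14) ≡ 152^(192-14) = 152^178 ≡ 139 (mod 193).
Giant steps γ_i = 52·139^i mod 193: γ_0=52, γ_1=87, γ_2=127, γ_3=90, γ_4=158, γ_5=153, γ_6=37, γ_7=125, γ_8=5 (in table at j=7).
x = i·n + j = 8·14 + 7 = 119.
Check: 152^119 ≡ 52 (mod 193).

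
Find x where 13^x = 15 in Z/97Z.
95

Baby-step giant-step with step n = ⌈√97⌉ = 10.
Baby steps 13^j mod 97 (j:value) for j=0..9: 0:1, 1:13, 2:72, 3:63, 4:43, 5:74, 6:89, 7:90, 8:6, 9:78.
Giant-step multiplier: 13^(-10) ≡ 13^(96-10) = 13^86 ≡ 86 (mod 97).
Giant steps γ_i = 15·86^i mod 97: γ_0=15, γ_1=29, γ_2=69, γ_3=17, γ_4=7, γ_5=20, γ_6=71, γ_7=92, γ_8=55, γ_9=74 (in table at j=5).
x = i·n + j = 9·10 + 5 = 95.
Check: 13^95 ≡ 15 (mod 97).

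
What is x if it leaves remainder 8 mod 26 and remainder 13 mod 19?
450

Using Chinese Remainder Theorem:
M = 26 × 19 = 494
M1 = 19, M2 = 26
y1 = 19^(-1) mod 26 = 11
y2 = 26^(-1) mod 19 = 11
x = (8×19×11 + 13×26×11) mod 494 = 450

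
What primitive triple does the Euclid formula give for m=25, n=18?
(301, 900, 949)

Euclid's formula: a = m² - n², b = 2mn, c = m² + n²
m = 25, n = 18
a = 25² - 18² = 625 - 324 = 301
b = 2 × 25 × 18 = 900
c = 25² + 18² = 625 + 324 = 949
Verification: 301² + 900² = 90601 + 810000 = 900601 = 949² ✓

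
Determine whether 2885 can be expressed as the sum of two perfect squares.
22² + 49² (a=22, b=49)

Factorization: 2885 = 5 × 577
By Fermat: n is sum of two squares iff every prime p ≡ 3 (mod 4) appears to even power.
All primes ≡ 3 (mod 4) appear to even power.
Search a = 0, 1, 2, … for 2885 - a² a perfect square: first hit at a = 22: 2885 - 484 = 2401 = 49².
2885 = 22² + 49² = 484 + 2401 ✓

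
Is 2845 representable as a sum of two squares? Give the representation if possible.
6² + 53² (a=6, b=53)

Factorization: 2845 = 5 × 569
By Fermat: n is sum of two squares iff every prime p ≡ 3 (mod 4) appears to even power.
All primes ≡ 3 (mod 4) appear to even power.
Search a = 0, 1, 2, … for 2845 - a² a perfect square: first hit at a = 6: 2845 - 36 = 2809 = 53².
2845 = 6² + 53² = 36 + 2809 ✓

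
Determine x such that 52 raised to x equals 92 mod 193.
70

Baby-step giant-step with step n = ⌈√193⌉ = 14.
Baby steps 52^j mod 193 (j:value) for j=0..13: 0:1, 1:52, 2:2, 3:104, 4:4, 5:15, 6:8, 7:30, 8:16, 9:60, 10:32, 11:120, 12:64, 13:47.
Giant-step multiplier: 52^(-14) ≡ 52^(192-14) = 52^178 ≡ 95 (mod 193).
Giant steps γ_i = 92·95^i mod 193: γ_0=92, γ_1=55, γ_2=14, γ_3=172, γ_4=128, γ_5=1 (in table at j=0).
x = i·n + j = 5·14 + 0 = 70.
Check: 52^70 ≡ 92 (mod 193).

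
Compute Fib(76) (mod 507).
57

Matrix identity: Q^n = [[F_(n+1), F_n], [F_n, F_(n-1)]] with Q = [[1,1],[1,0]].
n = 76 = 1001100₂. Square-and-multiply, entries mod 507:
Q^1 = [[1,1],[1,0]]
Q^2 = (Q^1)² = [[2,1],[1,1]]
Q^4 = (Q^2)² = [[5,3],[3,2]]
Q^9 = (Q^4)²·Q = [[55,34],[34,21]]
Q^19 = (Q^9)²·Q = [[174,125],[125,49]]
Q^38 = (Q^19)² = [[271,497],[497,281]]
Q^76 = (Q^38)² = [[26,57],[57,476]]
F_76 mod 507 = Q^76[0][1] = 57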